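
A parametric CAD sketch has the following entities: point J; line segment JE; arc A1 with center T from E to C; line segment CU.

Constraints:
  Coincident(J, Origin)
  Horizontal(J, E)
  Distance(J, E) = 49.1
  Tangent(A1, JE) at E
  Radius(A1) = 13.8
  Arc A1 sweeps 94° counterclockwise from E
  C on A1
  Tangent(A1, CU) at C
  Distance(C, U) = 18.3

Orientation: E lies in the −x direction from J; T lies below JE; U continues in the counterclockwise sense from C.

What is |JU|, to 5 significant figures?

69.882

J is at the origin; J and E share the same y with |JE| = 49.1 and E on the −x side, so E = (-49.100, 0.0000). The tangent condition forces TE to be normal to JE, so T = E + (0, -13.8) = (-49.100, -13.800). On A1, E sits at bearing 90° from T; a 94° counterclockwise sweep puts C at bearing 184°, so C = T + 13.8·(cos 184°, sin 184°) = (-62.866, -14.763). The tangent condition forces TC to be normal to CU, so CU runs along (−sin 184°, cos 184°); with |CU| = 18.3, U = (-61.590, -33.018). Then |JU| = |U − J| = 69.882.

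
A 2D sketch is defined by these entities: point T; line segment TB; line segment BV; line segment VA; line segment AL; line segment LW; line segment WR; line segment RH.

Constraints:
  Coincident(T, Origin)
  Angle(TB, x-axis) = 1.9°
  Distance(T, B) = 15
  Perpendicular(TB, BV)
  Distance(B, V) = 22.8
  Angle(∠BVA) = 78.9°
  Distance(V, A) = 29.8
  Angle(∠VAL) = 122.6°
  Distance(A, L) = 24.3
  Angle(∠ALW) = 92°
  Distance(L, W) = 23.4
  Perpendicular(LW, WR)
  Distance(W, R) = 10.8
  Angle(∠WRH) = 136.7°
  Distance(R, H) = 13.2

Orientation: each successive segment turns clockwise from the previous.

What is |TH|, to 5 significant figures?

7.6742

T is at the origin; TB runs at 1.9° with length 15.0, so B = (14.992, 0.49733). TB is perpendicular to BV, so BV runs at -88.100°; with |BV| = 22.8, V = (15.748, -22.290). ∠BVA = 78.9° gives VA at 170.80° from the x-axis; with |VA| = 29.8, A = (-13.669, -17.526). ∠VAL = 122.6° gives AL at 113.40° from the x-axis; with |AL| = 24.3, L = (-23.320, 4.7758). ∠ALW = 92.0° gives LW at 25.400° from the x-axis; with |LW| = 23.4, W = (-2.1816, 14.813). LW ⟂ WR, so WR runs at -64.600°; with |WR| = 10.8, R = (2.4509, 5.0568). ∠WRH = 136.7° gives RH at -107.90° from the x-axis; with |RH| = 13.2, H = (-1.6062, -7.5042). Then |TH| = |H − T| = 7.6742.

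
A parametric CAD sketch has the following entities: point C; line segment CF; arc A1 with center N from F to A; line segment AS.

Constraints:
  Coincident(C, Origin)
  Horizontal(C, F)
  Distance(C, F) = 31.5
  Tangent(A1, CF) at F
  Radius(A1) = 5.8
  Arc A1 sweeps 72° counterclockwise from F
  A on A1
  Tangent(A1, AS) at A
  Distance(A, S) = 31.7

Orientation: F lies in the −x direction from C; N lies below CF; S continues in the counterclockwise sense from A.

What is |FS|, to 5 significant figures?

37.431

On A1, F sits at bearing 90° from N; a 72° counterclockwise sweep puts A at bearing 162°, so A = N + 5.8·(cos 162°, sin 162°) = (-37.016, -4.0077). Since A1 is tangent to AS there, NA ⟂ AS, so AS runs along (−sin 162°, cos 162°); with |AS| = 31.7, S = (-46.812, -34.156). Then |FS| = |S − F| = 37.431.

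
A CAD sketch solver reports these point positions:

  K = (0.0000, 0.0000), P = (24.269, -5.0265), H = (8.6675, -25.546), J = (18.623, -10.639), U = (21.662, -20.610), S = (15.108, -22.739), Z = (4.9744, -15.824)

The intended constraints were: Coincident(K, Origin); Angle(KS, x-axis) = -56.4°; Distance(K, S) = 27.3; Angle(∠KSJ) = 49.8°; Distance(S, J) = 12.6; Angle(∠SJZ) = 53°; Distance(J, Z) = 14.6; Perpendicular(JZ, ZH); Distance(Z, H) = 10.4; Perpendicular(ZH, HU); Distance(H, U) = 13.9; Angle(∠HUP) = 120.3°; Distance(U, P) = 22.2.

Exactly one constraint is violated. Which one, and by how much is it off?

Distance(U, P) = 22.2 — off by 6.40.

K = (0.00, 0.00) ✓; KS at -56.40° ✓; |KS| = 27.30 ✓; ∠KSJ = 49.80° ✓; |SJ| = 12.60 ✓; ∠SJZ = 53.00° ✓; |JZ| = 14.60 ✓; ∠(JZ, ZH) = 90.00° ✓; |ZH| = 10.40 ✓; ∠(ZH, HU) = 90.00° ✓; |HU| = 13.90 ✓; ∠HUP = 120.3° ✓; |UP| = 15.80 ✗.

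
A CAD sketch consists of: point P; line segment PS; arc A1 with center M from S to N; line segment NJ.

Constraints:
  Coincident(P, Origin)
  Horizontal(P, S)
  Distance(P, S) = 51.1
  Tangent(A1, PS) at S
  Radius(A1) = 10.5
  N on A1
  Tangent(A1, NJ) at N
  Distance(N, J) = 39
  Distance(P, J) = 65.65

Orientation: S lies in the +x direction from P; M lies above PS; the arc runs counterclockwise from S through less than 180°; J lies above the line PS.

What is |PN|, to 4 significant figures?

62.34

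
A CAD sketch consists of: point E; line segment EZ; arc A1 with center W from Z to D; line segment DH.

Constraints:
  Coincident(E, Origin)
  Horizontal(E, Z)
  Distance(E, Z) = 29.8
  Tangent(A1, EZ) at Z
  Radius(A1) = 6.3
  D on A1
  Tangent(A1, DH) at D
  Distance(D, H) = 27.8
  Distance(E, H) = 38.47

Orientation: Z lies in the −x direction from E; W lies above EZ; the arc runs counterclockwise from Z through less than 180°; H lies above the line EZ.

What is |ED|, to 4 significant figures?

24.18

E is at the origin; E and Z share the same y with |EZ| = 29.8 and Z on the −x side, so Z = (-29.80, 0.000). Since A1 is tangent to EZ there, WZ ⟂ EZ, so W = Z + (0, 6.3) = (-29.80, 6.300). Since WD ⟂ DH (tangency), |WH| = √(6.3² + 27.8²) = 28.50 regardless of where D sits on A1. So H lies on both circle(E, 38.47) and circle(W, 28.50); the above-EZ intersection is H = (-19.79, 32.99). D is the foot of the tangent from H: D = (-23.56, 5.446).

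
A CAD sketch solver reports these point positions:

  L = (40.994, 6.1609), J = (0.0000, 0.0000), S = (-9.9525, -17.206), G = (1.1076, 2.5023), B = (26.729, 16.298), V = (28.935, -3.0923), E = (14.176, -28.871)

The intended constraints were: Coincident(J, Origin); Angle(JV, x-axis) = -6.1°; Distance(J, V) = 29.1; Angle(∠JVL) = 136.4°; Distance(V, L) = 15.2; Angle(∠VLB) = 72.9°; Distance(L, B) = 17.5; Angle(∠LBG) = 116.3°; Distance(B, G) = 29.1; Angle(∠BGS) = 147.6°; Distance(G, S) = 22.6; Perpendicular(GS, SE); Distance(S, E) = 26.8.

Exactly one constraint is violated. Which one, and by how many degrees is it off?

Perpendicular(GS, SE) — off by 3.50°.

J = (0.00, 0.00) ✓; JV at -6.100° ✓; |JV| = 29.10 ✓; ∠JVL = 136.4° ✓; |VL| = 15.20 ✓; ∠VLB = 72.90° ✓; |LB| = 17.50 ✓; ∠LBG = 116.3° ✓; |BG| = 29.10 ✓; ∠BGS = 147.6° ✓; |GS| = 22.60 ✓; ∠(GS, SE) = 93.50° ✗; |SE| = 26.80 ✓.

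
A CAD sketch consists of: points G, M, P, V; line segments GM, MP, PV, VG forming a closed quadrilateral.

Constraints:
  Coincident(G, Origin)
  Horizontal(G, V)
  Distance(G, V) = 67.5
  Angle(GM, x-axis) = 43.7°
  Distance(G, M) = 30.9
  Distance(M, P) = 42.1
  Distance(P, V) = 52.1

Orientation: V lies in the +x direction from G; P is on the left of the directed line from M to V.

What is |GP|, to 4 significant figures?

73.00

Checks: |MP| = 42.10 ✓; |PV| = 52.10 ✓.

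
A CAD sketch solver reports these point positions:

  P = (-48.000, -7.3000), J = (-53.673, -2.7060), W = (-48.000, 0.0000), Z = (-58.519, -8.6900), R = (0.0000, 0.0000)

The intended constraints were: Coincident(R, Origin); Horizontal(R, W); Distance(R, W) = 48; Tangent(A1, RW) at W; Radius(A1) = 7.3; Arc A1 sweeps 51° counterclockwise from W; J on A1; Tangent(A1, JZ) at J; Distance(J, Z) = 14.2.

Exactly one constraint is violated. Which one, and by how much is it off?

Distance(J, Z) = 14.2 — off by 6.50.

R = (0.00, 0.00) ✓; R.y = 0.00, W.y = 0.00 ✓; |RW| = 48.00 ✓; ∠(PW, WR) = 90.00° ✓; |PW| = 7.300 ✓; bearing(P→J) − bearing(P→W) = 51.00° ✓; |PJ| = 7.300 ✓; ∠(PJ, JZ) = 90.00° ✓; |JZ| = 7.700 ✗.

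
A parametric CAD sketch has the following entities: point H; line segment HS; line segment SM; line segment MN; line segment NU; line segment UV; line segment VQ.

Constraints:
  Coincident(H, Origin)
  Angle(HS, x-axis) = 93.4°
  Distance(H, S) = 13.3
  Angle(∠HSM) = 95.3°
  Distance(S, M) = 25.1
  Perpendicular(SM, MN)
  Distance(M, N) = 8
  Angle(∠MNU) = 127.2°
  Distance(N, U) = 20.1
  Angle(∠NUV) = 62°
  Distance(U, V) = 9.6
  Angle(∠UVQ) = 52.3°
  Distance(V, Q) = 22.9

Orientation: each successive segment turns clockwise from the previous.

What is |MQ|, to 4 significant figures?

21.76

∠NUV = 62.0° gives UV at 107.9° from the x-axis; with |UV| = 9.6, V = (8.294, 3.866). ∠UVQ = 52.3° gives VQ at -19.80° from the x-axis; with |VQ| = 22.9, Q = (29.84, -3.891). Then |MQ| = |Q − M| = 21.76.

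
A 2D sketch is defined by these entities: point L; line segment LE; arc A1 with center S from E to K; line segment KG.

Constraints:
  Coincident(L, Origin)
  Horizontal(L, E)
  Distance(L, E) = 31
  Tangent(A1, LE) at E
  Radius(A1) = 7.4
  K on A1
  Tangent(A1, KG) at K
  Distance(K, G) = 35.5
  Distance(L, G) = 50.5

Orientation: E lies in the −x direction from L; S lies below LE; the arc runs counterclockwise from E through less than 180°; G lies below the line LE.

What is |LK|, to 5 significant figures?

39.234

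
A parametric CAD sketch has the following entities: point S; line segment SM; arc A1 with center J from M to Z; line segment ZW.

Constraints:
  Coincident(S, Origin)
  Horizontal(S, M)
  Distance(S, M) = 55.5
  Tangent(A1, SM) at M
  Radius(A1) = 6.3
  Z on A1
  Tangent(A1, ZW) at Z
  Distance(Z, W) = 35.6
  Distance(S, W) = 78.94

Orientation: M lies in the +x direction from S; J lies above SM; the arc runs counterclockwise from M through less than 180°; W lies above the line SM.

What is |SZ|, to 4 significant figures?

61.92

S is at the origin; SM is horizontal with |SM| = 55.5 and M on the +x side, so M = (55.50, 0.000). The tangent condition forces JM to be normal to SM, so J = M + (0, 6.3) = (55.50, 6.300). Since JZ ⟂ ZW (tangency), |JW| = √(6.3² + 35.6²) = 36.15 regardless of where Z sits on A1. So W lies on both circle(S, 78.94) and circle(J, 36.15); the above-SM intersection is W = (67.90, 40.26). Z is the foot of the tangent from W: Z = (61.70, 5.203).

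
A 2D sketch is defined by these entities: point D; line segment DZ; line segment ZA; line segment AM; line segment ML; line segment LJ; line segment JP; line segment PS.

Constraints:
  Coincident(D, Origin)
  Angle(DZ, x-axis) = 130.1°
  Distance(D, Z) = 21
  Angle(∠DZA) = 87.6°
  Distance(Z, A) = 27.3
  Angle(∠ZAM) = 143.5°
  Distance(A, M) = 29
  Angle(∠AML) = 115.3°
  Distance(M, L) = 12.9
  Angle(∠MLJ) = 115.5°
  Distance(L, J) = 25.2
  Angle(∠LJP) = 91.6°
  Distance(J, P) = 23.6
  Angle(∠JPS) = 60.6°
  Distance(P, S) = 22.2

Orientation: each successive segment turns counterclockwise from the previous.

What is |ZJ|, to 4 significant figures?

43.20

∠AML = 115.3° gives ML at -36.30° from the x-axis; with |ML| = 12.9, L = (-28.79, -38.48). ∠MLJ = 115.5° gives LJ at 28.20° from the x-axis; with |LJ| = 25.2, J = (-6.582, -26.58). Then |ZJ| = |J − Z| = 43.20.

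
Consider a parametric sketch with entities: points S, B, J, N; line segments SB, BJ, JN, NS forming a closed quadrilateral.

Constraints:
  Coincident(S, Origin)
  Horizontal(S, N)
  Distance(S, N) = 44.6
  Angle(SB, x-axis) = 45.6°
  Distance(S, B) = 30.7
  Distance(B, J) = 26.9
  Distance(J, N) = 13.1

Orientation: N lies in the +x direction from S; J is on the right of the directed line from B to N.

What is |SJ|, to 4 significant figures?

31.96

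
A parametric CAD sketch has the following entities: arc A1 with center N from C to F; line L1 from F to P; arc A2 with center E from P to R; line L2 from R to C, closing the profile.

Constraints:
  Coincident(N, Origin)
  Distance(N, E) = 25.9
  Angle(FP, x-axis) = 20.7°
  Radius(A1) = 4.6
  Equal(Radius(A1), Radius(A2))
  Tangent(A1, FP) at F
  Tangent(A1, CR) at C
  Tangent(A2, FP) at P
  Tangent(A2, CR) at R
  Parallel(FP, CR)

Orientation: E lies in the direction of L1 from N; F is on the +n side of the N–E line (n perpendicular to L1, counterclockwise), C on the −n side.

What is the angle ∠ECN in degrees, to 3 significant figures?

79.9°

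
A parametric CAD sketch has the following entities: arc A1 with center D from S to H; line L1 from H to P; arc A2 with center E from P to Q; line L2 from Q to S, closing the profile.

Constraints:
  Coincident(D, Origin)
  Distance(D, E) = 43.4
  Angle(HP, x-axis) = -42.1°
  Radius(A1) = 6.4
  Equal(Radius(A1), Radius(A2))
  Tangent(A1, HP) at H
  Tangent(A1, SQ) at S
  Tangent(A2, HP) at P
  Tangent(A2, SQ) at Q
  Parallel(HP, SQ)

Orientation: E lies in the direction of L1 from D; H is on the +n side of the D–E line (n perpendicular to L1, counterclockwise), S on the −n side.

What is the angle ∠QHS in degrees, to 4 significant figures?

73.57°

Tangency of A1 to both parallel lines with radius 6.4 puts H and S at D ± 6.4·n: H = (4.291, 4.749), S = (-4.291, -4.749). Equal radii place P and Q the same way about E: P = E + 6.4·n = (36.49, -24.35), Q = E − 6.4·n = (27.91, -33.85). Then cos ∠QHS = HQ·HS / (|HQ||HS|), giving 73.57°.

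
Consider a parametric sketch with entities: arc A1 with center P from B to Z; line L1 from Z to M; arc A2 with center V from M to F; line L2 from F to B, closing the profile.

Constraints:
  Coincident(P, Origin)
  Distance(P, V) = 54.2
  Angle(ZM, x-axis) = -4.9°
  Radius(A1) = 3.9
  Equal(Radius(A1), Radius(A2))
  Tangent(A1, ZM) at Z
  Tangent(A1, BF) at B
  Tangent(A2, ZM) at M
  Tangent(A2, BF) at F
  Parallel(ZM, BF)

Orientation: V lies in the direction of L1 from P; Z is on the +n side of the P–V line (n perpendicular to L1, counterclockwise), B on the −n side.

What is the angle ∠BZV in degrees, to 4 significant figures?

85.88°

The slot axis is L1's direction at -4.9°, so u = (cos -4.9°, sin -4.9°) = (0.9963, -0.08542) and n = (−sin -4.9°, cos -4.9°) = (0.08542, 0.9963). P is at the origin and V lies 54.2 along u from P, so V = 54.2·u = (54.00, -4.630). Tangency of A1 to both parallel lines with radius 3.9 puts Z and B at P ± 3.9·n: Z = (0.3331, 3.886), B = (-0.3331, -3.886). Then cos ∠BZV = ZB·ZV / (|ZB||ZV|), giving 85.88°.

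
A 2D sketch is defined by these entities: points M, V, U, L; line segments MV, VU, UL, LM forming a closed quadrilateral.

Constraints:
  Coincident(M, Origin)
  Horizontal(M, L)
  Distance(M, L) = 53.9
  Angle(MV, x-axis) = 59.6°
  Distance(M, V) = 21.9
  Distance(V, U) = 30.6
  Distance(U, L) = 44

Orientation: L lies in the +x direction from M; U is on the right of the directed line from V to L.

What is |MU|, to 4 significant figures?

16.40

Checks: |VU| = 30.60 ✓; |UL| = 44.00 ✓.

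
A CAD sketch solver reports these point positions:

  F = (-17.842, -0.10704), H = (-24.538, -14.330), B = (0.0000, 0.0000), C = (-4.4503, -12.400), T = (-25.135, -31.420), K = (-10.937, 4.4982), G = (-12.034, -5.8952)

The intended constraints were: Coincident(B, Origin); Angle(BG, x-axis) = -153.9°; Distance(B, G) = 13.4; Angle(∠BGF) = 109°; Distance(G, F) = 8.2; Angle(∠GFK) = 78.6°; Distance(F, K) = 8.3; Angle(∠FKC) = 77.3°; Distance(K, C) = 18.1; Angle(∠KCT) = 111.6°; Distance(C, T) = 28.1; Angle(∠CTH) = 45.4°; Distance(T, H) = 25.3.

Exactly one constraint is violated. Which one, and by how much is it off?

Distance(T, H) = 25.3 — off by 8.20.

B = (0.00, 0.00) ✓; BG at -153.9° ✓; |BG| = 13.40 ✓; ∠BGF = 109.0° ✓; |GF| = 8.200 ✓; ∠GFK = 78.60° ✓; |FK| = 8.300 ✓; ∠FKC = 77.30° ✓; |KC| = 18.10 ✓; ∠KCT = 111.6° ✓; |CT| = 28.10 ✓; ∠CTH = 45.40° ✓; |TH| = 17.10 ✗.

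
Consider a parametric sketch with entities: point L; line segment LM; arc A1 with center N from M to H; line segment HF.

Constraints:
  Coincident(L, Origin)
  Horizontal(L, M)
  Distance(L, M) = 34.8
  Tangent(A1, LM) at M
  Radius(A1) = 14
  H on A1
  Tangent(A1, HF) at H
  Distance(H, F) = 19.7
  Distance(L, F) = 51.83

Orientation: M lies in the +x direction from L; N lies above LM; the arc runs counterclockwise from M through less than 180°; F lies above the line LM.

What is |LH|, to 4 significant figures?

51.25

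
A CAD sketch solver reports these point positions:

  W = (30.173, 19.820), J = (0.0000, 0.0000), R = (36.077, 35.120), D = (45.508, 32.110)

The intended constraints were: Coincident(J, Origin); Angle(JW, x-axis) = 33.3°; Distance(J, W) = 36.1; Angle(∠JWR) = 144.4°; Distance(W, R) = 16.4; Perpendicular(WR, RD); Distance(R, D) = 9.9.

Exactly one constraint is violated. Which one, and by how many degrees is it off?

Perpendicular(WR, RD) — off by 3.40°.

J = (0.00, 0.00) ✓; JW at 33.30° ✓; |JW| = 36.10 ✓; ∠JWR = 144.4° ✓; |WR| = 16.40 ✓; ∠(WR, RD) = 86.60° ✗; |RD| = 9.900 ✓.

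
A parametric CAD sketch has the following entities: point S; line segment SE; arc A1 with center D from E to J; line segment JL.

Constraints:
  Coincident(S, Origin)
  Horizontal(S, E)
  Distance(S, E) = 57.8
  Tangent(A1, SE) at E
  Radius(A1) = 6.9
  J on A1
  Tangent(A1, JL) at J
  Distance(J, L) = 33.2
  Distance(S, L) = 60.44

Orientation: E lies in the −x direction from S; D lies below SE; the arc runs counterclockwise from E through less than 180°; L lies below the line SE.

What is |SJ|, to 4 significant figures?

64.54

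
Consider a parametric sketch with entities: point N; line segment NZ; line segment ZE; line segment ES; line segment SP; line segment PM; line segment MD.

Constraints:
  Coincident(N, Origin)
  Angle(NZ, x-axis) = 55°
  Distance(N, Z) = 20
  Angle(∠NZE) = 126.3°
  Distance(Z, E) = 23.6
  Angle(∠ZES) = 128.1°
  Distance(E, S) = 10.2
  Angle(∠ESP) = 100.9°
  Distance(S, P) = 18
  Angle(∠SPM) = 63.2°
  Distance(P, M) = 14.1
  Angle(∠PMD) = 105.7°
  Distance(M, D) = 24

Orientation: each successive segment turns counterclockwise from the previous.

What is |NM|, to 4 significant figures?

25.73

∠ESP = 100.9° gives SP at -120.3° from the x-axis; with |SP| = 18.0, P = (-14.80, 26.58). ∠SPM = 63.2° gives PM at -3.500° from the x-axis; with |PM| = 14.1, M = (-0.7236, 25.72). Then |NM| = |M − N| = 25.73.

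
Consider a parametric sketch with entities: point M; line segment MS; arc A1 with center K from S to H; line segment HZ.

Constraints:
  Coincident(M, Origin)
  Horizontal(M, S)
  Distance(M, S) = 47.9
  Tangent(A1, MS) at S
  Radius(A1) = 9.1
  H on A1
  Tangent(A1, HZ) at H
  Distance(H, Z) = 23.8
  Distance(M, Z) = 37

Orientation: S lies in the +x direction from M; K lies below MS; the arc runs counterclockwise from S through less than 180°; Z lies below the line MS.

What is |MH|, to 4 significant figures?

40.39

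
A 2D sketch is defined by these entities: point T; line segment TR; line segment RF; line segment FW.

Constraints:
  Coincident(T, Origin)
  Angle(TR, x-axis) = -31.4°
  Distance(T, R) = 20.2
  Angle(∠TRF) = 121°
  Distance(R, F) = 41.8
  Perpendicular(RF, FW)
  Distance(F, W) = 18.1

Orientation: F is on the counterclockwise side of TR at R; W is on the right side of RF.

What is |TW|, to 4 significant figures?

63.08

T is at the origin; TR runs at -31.4° with length 20.2, so R = 20.2·(cos -31.4°, sin -31.4°) = (17.24, -10.52). ∠TRF = 121.0°, so RF runs at -31.4° + (180° − 121.0°) = 27.60° from the x-axis; with |RF| = 41.8, F = R + 41.8·(cos 27.60°, sin 27.60°) = (54.29, 8.841). RF is perpendicular to FW; with |FW| = 18.1 on the right of RF, W = F + 18.1·(0.4633, -0.8862) = (62.67, -7.199). Then |TW| = |W − T| = 63.08.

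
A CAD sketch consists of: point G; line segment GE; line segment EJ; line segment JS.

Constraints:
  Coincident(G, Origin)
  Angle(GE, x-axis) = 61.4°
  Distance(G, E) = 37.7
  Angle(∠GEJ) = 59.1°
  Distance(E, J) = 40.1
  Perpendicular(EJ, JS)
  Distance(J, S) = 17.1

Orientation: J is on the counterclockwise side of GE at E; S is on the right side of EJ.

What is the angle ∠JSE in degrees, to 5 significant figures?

66.905°

G is at the origin; GE runs at 61.4° with length 37.7, so E = 37.7·(cos 61.4°, sin 61.4°) = (18.047, 33.100). ∠GEJ = 59.1°, so EJ runs at 61.4° + (180° − 59.1°) = 182.30° from the x-axis; with |EJ| = 40.1, J = E + 40.1·(cos 182.30°, sin 182.30°) = (-22.021, 31.491). The perpendicularity gives JS at right angles to EJ; with |JS| = 17.1 on the right of EJ, S = J + 17.1·(-0.040132, 0.99919) = (-22.707, 48.577). Then cos ∠JSE = SJ·SE / (|SJ||SE|), giving 66.905°.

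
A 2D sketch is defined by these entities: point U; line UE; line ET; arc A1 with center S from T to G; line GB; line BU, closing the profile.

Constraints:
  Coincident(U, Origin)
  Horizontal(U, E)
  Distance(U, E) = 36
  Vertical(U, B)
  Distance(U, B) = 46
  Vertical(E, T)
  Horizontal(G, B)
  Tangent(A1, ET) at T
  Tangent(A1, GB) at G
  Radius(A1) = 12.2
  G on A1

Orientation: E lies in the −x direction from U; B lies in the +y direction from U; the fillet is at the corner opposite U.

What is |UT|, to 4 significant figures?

49.38

The virtual corner opposite U is at (-36.00, 46.00). Since A1 is tangent to ET there, ST ⟂ ET and since A1 is tangent to GB there, SG ⟂ GB, with radius 12.2, so the center S sits 12.2 in from both sides at S = (-23.80, 33.80). That places the tangent points at T = (-36.00, 33.80) on ET and G = (-23.80, 46.00) on GB. Then |UT| = |T − U| = 49.38.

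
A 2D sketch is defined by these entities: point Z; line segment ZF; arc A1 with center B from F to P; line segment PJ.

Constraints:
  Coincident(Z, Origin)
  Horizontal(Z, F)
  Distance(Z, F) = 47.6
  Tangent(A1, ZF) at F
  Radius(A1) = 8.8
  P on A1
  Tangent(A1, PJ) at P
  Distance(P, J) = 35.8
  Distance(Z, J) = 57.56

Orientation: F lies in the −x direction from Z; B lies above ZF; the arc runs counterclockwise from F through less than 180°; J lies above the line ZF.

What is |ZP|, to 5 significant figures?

39.700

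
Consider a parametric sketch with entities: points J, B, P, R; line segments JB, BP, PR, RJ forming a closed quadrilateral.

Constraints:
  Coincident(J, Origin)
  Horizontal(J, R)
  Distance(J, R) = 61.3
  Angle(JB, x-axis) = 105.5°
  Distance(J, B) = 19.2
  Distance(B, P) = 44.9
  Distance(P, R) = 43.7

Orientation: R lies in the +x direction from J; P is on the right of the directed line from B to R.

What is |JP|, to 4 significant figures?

27.77

J is at the origin; JR is horizontal with |JR| = 61.3 and R in +x, so R = (61.3, 0). JB runs at 105.5° with |JB| = 19.2, so B = (-5.131, 18.50). P is determined by |BP| = 44.9 and |PR| = 43.7 together: it lies at the intersection of circle(B, 44.9) and circle(R, 43.7). With |BR| = 68.96, the foot of the radical line on BR is 35.25 from B and the perpendicular offset is √(44.9² − 35.25²) = 27.81. Taking the right-of-BR solution: P = (21.37, -17.75).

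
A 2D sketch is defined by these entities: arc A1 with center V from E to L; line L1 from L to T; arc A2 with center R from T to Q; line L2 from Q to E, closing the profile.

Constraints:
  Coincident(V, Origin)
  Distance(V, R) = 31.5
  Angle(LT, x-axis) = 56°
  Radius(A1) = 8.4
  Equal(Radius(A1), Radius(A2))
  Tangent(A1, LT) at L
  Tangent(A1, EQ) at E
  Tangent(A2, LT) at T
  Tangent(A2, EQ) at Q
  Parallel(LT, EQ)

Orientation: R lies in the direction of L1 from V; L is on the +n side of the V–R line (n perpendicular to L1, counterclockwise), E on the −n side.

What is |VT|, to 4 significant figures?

32.60

The slot axis is L1's direction at 56.0°, so u = (cos 56.0°, sin 56.0°) = (0.5592, 0.8290) and n = (−sin 56.0°, cos 56.0°) = (-0.8290, 0.5592). V is at the origin and R lies 31.5 along u from V, so R = 31.5·u = (17.61, 26.11). Tangency of A1 to both parallel lines with radius 8.4 puts L and E at V ± 8.4·n: L = (-6.964, 4.697), E = (6.964, -4.697). Equal radii place T and Q the same way about R: T = R + 8.4·n = (10.65, 30.81), Q = R − 8.4·n = (24.58, 21.42). Then |VT| = |T − V| = 32.60.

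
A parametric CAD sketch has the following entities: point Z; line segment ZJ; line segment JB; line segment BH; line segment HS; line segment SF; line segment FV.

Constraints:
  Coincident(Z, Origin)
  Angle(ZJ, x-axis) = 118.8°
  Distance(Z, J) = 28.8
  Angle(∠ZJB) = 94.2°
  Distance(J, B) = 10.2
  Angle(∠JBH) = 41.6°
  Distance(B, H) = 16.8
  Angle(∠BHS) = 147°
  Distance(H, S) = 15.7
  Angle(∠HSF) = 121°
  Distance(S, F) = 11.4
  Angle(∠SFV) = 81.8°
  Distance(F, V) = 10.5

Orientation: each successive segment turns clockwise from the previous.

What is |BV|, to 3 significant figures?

26.4

Z is at the origin; ZJ runs at 118.8° with length 28.8, so J = (-13.9, 25.2). ∠ZJB = 94.2° gives JB at 33.0° from the x-axis; with |JB| = 10.2, B = (-5.32, 30.8). ∠JBH = 41.6° gives BH at -105° from the x-axis; with |BH| = 16.8, H = (-9.78, 14.6). ∠BHS = 147.0° gives HS at -138° from the x-axis; with |HS| = 15.7, S = (-21.5, 4.17). ∠HSF = 121.0° gives SF at 163° from the x-axis; with |SF| = 11.4, F = (-32.4, 7.58). ∠SFV = 81.8° gives FV at 64.4° from the x-axis; with |FV| = 10.5, V = (-27.9, 17.1). Then |BV| = |V − B| = 26.4.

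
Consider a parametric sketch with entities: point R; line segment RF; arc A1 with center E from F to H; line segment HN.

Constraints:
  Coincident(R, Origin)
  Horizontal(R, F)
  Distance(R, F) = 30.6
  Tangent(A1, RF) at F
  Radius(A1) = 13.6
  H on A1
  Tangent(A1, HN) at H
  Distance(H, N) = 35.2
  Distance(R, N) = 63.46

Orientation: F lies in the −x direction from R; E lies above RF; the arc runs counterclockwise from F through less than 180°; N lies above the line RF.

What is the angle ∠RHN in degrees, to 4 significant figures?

170.6°

R is at the origin; RF is horizontal with |RF| = 30.6 and F on the −x side, so F = (-30.60, 0.000). A1 meets RF tangentially, so EF is at right angles to RF, so E = F + (0, 13.6) = (-30.60, 13.60). Since EH ⟂ HN (tangency), |EN| = √(13.6² + 35.2²) = 37.74 regardless of where H sits on A1. So N lies on both circle(R, 63.46) and circle(E, 37.74); the above-RF intersection is N = (-38.40, 50.52). H is the foot of the tangent from N: H = (-19.20, 21.02).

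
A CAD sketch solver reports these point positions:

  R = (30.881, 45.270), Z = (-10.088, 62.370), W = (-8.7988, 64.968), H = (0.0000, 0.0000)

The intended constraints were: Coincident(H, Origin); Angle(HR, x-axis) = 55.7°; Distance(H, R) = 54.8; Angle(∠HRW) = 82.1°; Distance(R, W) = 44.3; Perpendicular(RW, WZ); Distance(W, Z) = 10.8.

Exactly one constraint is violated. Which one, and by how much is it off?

Distance(W, Z) = 10.8 — off by 7.90.

H = (0.00, 0.00) ✓; HR at 55.70° ✓; |HR| = 54.80 ✓; ∠HRW = 82.10° ✓; |RW| = 44.30 ✓; ∠(RW, WZ) = 90.01° ✓; |WZ| = 2.900 ✗.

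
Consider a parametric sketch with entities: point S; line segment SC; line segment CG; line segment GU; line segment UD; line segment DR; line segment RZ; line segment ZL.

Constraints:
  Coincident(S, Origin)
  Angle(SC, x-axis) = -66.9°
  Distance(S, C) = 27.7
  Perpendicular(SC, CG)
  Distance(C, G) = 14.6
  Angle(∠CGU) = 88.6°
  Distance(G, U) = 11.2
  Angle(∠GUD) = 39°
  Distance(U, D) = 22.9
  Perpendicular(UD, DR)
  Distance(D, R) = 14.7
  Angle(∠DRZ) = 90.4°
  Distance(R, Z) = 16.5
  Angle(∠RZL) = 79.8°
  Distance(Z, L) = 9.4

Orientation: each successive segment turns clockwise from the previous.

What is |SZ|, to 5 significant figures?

37.792

S is at the origin; SC runs at -66.9° with length 27.7, so C = (10.868, -25.479). SC is perpendicular to CG, so CG runs at -156.90°; with |CG| = 14.6, G = (-2.5617, -31.207). ∠CGU = 88.6° gives GU at 111.70° from the x-axis; with |GU| = 11.2, U = (-6.7028, -20.801). ∠GUD = 39.0° gives UD at -29.300° from the x-axis; with |UD| = 22.9, D = (13.268, -32.008). The perpendicularity gives DR at right angles to UD, so DR runs at -119.30°; with |DR| = 14.7, R = (6.0736, -44.827). ∠DRZ = 90.4° gives RZ at 151.10° from the x-axis; with |RZ| = 16.5, Z = (-8.3715, -36.853). Then |SZ| = |Z − S| = 37.792.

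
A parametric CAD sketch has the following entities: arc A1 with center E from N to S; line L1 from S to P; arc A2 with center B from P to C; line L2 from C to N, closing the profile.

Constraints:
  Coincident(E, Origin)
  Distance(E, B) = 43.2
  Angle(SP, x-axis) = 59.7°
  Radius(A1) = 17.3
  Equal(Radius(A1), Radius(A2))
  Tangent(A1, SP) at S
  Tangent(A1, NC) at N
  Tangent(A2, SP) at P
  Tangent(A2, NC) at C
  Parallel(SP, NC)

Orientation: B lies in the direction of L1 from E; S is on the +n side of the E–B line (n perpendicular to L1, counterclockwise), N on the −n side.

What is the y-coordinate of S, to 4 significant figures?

8.728

The slot axis is L1's direction at 59.7°, so u = (cos 59.7°, sin 59.7°) = (0.5045, 0.8634) and n = (−sin 59.7°, cos 59.7°) = (-0.8634, 0.5045). E is at the origin and B lies 43.2 along u from E, so B = 43.2·u = (21.80, 37.30). Tangency of A1 to both parallel lines with radius 17.3 puts S and N at E ± 17.3·n: S = (-14.94, 8.728), N = (14.94, -8.728). So S.y = 8.728.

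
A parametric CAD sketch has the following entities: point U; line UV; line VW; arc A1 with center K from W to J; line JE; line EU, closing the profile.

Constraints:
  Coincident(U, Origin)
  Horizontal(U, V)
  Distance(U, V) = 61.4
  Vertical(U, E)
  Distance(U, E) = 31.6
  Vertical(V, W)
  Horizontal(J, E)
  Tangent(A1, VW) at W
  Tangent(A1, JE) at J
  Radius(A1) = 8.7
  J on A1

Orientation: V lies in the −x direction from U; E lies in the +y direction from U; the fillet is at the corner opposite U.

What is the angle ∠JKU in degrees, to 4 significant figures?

113.5°

U is at the origin; U and V share the same y with |UV| = 61.4 and V on the −x side, so V = (-61.40, 0.000). U and E share the same x with |UE| = 31.6 and E on the +y side, so E = (0.000, 31.60). The virtual corner opposite U is at (-61.40, 31.60). Since A1 is tangent to VW there, KW ⟂ VW and tangency of A1 to JE means the radius KJ is perpendicular to JE, with radius 8.7, so the center K sits 8.7 in from both sides at K = (-52.70, 22.90). That places the tangent points at W = (-61.40, 22.90) on VW and J = (-52.70, 31.60) on JE. Then cos ∠JKU = KJ·KU / (|KJ||KU|), giving 113.5°.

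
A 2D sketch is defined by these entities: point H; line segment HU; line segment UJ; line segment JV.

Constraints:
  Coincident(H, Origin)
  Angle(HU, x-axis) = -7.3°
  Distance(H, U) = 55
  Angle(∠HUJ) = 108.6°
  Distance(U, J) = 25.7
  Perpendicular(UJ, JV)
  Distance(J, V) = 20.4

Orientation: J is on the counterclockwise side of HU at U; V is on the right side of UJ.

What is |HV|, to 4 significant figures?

84.44

∠HUJ = 108.6°, so UJ runs at -7.3° + (180° − 108.6°) = 64.10° from the x-axis; with |UJ| = 25.7, J = U + 25.7·(cos 64.10°, sin 64.10°) = (65.78, 16.13). UJ is perpendicular to JV; with |JV| = 20.4 on the right of UJ, V = J + 20.4·(0.8996, -0.4368) = (84.13, 7.219). Then |HV| = |V − H| = 84.44.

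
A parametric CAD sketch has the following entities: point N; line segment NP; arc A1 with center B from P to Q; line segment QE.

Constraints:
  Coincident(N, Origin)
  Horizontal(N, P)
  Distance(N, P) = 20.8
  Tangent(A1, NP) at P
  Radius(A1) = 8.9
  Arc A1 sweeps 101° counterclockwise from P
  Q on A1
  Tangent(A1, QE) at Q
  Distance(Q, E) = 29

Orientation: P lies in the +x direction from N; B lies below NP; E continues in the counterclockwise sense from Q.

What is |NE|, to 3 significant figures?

42.8

On A1, P sits at bearing 90° from B; a 101° counterclockwise sweep puts Q at bearing 191°, so Q = B + 8.9·(cos 191°, sin 191°) = (12.1, -10.6). The tangent condition forces BQ to be normal to QE, so QE runs along (−sin 191°, cos 191°); with |QE| = 29.0, E = (17.6, -39.1). Then |NE| = |E − N| = 42.8.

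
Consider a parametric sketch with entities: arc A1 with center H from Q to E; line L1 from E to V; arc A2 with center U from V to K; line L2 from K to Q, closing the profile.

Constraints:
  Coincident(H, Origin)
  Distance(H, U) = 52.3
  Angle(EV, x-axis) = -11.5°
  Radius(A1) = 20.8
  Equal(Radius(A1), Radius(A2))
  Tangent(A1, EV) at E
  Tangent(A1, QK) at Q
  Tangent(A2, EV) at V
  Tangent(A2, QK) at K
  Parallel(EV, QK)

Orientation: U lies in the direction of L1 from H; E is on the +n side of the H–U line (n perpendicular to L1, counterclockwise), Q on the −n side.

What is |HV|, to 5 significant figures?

56.284

Tangency of A1 to both parallel lines with radius 20.8 puts E and Q at H ± 20.8·n: E = (4.1469, 20.382), Q = (-4.1469, -20.382). Equal radii place V and K the same way about U: V = U + 20.8·n = (55.397, 9.9555), K = U − 20.8·n = (47.103, -30.809). Then |HV| = |V − H| = 56.284.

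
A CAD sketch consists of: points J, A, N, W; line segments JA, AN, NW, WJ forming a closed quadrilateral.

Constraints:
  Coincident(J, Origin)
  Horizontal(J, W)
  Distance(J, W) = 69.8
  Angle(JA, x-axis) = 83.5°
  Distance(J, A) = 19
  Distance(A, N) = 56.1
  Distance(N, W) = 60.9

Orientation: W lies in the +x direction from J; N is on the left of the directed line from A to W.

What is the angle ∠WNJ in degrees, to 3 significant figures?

63.2°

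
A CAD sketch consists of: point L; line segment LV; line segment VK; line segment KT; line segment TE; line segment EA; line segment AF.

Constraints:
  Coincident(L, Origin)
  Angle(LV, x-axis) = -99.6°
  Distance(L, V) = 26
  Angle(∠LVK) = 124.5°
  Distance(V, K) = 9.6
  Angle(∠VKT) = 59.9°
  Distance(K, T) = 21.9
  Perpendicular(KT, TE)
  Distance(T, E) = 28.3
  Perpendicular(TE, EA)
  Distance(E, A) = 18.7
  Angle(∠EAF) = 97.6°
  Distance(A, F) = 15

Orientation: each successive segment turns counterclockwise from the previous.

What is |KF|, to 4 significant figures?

13.49

L is at the origin; LV runs at -99.6° with length 26.0, so V = (-4.336, -25.64). ∠LVK = 124.5° gives VK at -44.10° from the x-axis; with |VK| = 9.6, K = (2.558, -32.32). ∠VKT = 59.9° gives KT at 76.00° from the x-axis; with |KT| = 21.9, T = (7.856, -11.07). KT ⟂ TE, so TE runs at 166.0°; with |TE| = 28.3, E = (-19.60, -4.221). The perpendicularity gives EA at right angles to TE, so EA runs at -104.0°; with |EA| = 18.7, A = (-24.13, -22.37). ∠EAF = 97.6° gives AF at -21.60° from the x-axis; with |AF| = 15.0, F = (-10.18, -27.89). Then |KF| = |F − K| = 13.49.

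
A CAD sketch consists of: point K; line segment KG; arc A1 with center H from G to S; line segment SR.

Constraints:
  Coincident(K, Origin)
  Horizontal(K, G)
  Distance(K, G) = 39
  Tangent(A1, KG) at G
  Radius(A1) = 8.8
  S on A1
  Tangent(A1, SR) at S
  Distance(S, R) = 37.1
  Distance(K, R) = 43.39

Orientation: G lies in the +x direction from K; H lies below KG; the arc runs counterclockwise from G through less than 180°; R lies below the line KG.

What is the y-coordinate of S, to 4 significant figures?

-5.514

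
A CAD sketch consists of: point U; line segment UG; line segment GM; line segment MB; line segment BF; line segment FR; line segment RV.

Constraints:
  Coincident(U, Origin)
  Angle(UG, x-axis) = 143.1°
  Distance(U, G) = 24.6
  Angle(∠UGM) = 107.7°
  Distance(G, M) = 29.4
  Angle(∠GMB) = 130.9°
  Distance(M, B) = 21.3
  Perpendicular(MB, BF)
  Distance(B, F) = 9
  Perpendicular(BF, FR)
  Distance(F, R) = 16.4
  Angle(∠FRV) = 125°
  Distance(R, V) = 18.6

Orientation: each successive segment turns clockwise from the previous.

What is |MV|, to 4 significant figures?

8.495

BF is perpendicular to FR, so FR runs at -158.3°; with |FR| = 16.4, R = (-2.123, 35.98). ∠FRV = 125.0° gives RV at 146.7° from the x-axis; with |RV| = 18.6, V = (-17.67, 46.20). Then |MV| = |V − M| = 8.495.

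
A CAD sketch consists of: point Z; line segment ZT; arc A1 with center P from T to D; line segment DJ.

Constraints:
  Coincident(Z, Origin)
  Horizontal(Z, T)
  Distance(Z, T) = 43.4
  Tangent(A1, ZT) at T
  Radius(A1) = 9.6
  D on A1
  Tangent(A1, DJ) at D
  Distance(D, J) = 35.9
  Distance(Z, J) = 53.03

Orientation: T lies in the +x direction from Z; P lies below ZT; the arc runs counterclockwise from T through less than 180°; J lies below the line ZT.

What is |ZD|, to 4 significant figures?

34.91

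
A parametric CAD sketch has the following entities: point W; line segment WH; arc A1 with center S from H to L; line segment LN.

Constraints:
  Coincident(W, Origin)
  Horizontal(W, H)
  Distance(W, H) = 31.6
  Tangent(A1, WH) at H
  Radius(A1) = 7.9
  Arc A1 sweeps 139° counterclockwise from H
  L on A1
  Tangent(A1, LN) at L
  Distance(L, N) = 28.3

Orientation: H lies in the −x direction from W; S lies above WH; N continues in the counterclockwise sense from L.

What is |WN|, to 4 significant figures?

57.74

On A1, H sits at bearing -90° from S; a 139° counterclockwise sweep puts L at bearing 49°, so L = S + 7.9·(cos 49°, sin 49°) = (-26.42, 13.86). Since A1 is tangent to LN there, SL ⟂ LN, so LN runs along (−sin 49°, cos 49°); with |LN| = 28.3, N = (-47.78, 32.43). Then |WN| = |N − W| = 57.74.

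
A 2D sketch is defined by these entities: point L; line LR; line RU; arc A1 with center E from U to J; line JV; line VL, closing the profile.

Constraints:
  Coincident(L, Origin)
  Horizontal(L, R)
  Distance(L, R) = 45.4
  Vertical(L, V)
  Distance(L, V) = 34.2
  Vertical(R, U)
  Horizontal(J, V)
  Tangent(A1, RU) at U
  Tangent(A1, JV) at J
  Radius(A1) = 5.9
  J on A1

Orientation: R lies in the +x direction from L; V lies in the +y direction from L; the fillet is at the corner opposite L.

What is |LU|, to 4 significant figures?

53.50

The virtual corner opposite L is at (45.40, 34.20). The tangent condition forces EU to be normal to RU and tangency of A1 to JV means the radius EJ is perpendicular to JV, with radius 5.9, so the center E sits 5.9 in from both sides at E = (39.50, 28.30). That places the tangent points at U = (45.40, 28.30) on RU and J = (39.50, 34.20) on JV. Then |LU| = |U − L| = 53.50.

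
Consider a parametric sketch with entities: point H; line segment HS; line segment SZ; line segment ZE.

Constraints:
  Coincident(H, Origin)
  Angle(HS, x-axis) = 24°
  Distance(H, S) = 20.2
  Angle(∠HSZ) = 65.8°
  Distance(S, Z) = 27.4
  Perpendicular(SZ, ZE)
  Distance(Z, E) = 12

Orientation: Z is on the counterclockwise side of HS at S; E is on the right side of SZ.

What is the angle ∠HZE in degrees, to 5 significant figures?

133.94°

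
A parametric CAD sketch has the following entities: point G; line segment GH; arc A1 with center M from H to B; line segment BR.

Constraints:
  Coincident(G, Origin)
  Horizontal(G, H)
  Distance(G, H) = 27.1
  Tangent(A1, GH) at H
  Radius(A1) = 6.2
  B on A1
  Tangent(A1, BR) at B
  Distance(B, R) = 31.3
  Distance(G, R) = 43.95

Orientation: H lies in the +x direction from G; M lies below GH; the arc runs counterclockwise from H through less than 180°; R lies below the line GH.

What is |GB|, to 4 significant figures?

21.90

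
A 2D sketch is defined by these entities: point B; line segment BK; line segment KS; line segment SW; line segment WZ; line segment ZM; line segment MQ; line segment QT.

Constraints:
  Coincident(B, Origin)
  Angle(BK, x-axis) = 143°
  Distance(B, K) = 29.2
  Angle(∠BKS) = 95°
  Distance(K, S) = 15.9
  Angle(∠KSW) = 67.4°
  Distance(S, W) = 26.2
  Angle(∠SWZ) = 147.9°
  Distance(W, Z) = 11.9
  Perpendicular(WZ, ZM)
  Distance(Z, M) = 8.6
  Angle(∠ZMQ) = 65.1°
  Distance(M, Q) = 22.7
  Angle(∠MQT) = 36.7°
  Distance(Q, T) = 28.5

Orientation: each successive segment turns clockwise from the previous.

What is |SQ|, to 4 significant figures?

20.09

WZ is perpendicular to ZM, so ZM runs at -176.7°; with |ZM| = 8.6, M = (-7.618, -2.675). ∠ZMQ = 65.1° gives MQ at 68.40° from the x-axis; with |MQ| = 22.7, Q = (0.7384, 18.43). Then |SQ| = |Q − S| = 20.09.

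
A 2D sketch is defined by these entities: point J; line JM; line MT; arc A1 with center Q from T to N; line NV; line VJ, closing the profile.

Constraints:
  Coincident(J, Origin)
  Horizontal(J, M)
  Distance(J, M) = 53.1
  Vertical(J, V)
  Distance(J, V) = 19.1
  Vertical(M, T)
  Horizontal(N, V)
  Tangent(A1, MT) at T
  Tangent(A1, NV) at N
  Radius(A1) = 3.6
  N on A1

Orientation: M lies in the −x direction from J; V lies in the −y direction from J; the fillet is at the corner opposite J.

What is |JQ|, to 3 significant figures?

51.9

J is at the origin; JM is horizontal with |JM| = 53.1 and M on the −x side, so M = (-53.1, 0.00). J and V share the same x with |JV| = 19.1 and V on the −y side, so V = (0.00, -19.1). The virtual corner opposite J is at (-53.1, -19.1). Tangency of A1 to MT means the radius QT is perpendicular to MT and A1 meets NV tangentially, so QN is at right angles to NV, with radius 3.6, so the center Q sits 3.6 in from both sides at Q = (-49.5, -15.5). Then |JQ| = |Q − J| = 51.9.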